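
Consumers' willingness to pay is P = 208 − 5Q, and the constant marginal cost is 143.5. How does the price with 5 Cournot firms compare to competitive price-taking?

Cournot with 5 identical firms: the symmetric best-response condition is 208 − 30q = 143.5. Each firm produces q = 2.15, total output Q = 10.75, price P = 154.25.
Under competition P = MC = 143.5, so Q = (208 − 143.5)/5 = 12.9.

Cournot: P = 154.25; Competition: P = 143.5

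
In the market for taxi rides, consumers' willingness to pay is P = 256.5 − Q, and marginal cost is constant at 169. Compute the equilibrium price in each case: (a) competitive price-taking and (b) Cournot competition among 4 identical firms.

Competition: P = 169; Cournot: P = 186.5

Competitive firms price at marginal cost: P = 169, giving Q = 87.5.
Cournot with 4 identical firms: the symmetric best-response condition is 256.5 − 5q = 169. Each firm produces q = 17.5, total output Q = 70, price P = 186.5.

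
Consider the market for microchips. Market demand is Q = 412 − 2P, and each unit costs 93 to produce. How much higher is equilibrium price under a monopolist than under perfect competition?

Equilibrium price rises by 56.5

Inverting demand: P = 206 − 0.5Q.
Under competition P = MC = 93, so Q = (206 − 93)/0.5 = 226.
A monopolist chooses Q where MR = MC. MR = 206 − Q; setting this equal to 93 gives Q = 113 and P = 149.5.
Change in equilibrium price: 149.5 − 93 = 56.5.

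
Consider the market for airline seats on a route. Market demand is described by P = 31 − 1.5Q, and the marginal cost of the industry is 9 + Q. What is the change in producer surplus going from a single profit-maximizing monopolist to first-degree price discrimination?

Producer surplus rises by 36.3

Monopoly sets MR = MC: 31 − 3Q = 9 + Q ⇒ Q = 5.5, P = 31 − 1.5·5.5 = 22.75.
PS = P·Q − VC(Q) = 22.75·5.5 − (9·5.5 + ½·1·5.5²) = 60.5.
A perfectly discriminating monopolist sells every unit with P(Q) ≥ MC(Q), so output equals the competitive quantity Q = 8.8. Each buyer pays their reservation price, so CS = 0 and the firm captures all surplus.
PS = ½·(31 − 9)·8.8 = 96.8.
Change in producer surplus: 96.8 − 60.5 = 36.3.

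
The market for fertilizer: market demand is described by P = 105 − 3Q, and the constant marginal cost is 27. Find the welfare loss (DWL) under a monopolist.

Perfect competition: P = MC = 27, so 105 − 3Q = 27 and Q = 26.
Monopoly sets MR = MC: 105 − 6Q = 27 ⇒ Q = 13, P = 105 − 3·13 = 66.
DWL is the triangle between Q = 13 and Q = 26: ½·(26 − 13)·(66 − 27) = 253.5.

DWL = 253.5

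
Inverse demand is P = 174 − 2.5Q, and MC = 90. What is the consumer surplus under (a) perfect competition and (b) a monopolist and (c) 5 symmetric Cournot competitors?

Competition: CS = 1411.2; Monopoly: CS = 352.8; Cournot: CS = 980

Under competition P = MC = 90, so Q = (174 − 90)/2.5 = 33.6.
CS = ½·(174 − 90)·33.6 = 1411.2.
A monopolist chooses Q where MR = MC. MR = 174 − 5Q; setting this equal to 90 gives Q = 16.8 and P = 132.
CS = ½·(174 − 132)·16.8 = 352.8.
Cournot with 5 identical firms: the symmetric best-response condition is 174 − 15q = 90. Each firm produces q = 5.6, total output Q = 28, price P = 104.
CS = ½·(174 − 104)·28 = 980.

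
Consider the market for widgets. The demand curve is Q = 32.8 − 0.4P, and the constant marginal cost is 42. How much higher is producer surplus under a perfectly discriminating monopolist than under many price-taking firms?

Inverting demand: P = 82 − 2.5Q.
Under competition P = MC = 42, so Q = (82 − 42)/2.5 = 16.
PS = (42 − 42)·16 = 0.
With perfect price discrimination, output is the efficient level Q = 16 (where demand meets MC), but every buyer pays their willingness to pay: CS = 0 and PS = total surplus.
PS = ½·(82 − 42)·16 = 320.
Change in producer surplus: 320 − 0 = 320.

Producer surplus rises by 320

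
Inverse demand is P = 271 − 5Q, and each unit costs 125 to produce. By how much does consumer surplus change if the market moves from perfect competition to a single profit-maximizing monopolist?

Under competition P = MC = 125, so Q = (271 − 125)/5 = 29.2.
CS = ½·(271 − 125)·29.2 = 2131.6.
The monopolist equates marginal revenue to marginal cost: 271 − 10Q = 125, so Q = 14.6. From demand, P = 198.
CS = ½·(271 − 198)·14.6 = 532.9.
Change in consumer surplus: 532.9 − 2131.6 = −1598.7.

Consumer surplus falls by 1598.7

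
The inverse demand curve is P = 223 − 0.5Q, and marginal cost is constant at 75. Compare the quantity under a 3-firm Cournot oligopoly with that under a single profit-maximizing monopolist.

With 3 symmetric Cournot firms, each firm's FOC gives 223 − 2q = 75, so q = 74, Q = 3·74 = 222, and P = 112.
A monopolist chooses Q where MR = MC. MR = 223 − Q; setting this equal to 75 gives Q = 148 and P = 149.

Cournot: Q = 222; Monopoly: Q = 148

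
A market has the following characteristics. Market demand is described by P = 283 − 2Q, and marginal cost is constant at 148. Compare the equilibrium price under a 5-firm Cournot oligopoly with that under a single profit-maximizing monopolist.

Cournot with 5 identical firms: the symmetric best-response condition is 283 − 12q = 148. Each firm produces q = 11.25, total output Q = 56.25, price P = 170.5.
The monopolist equates marginal revenue to marginal cost: 283 − 4Q = 148, so Q = 33.75. From demand, P = 215.5.

Cournot: P = 170.5; Monopoly: P = 215.5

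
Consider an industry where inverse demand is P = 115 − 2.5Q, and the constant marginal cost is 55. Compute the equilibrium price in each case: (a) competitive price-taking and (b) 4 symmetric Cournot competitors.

Competition: P = 55; Cournot: P = 67

Perfect competition: P = MC = 55, so 115 − 2.5Q = 55 and Q = 24.
With 4 symmetric Cournot firms, each firm's FOC gives 115 − 12.5q = 55, so q = 4.8, Q = 4·4.8 = 19.2, and P = 67.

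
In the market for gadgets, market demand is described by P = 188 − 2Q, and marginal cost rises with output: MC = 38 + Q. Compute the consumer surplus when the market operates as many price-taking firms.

Competitive equilibrium sets price equal to marginal cost: 188 − 2Q = 38 + Q, so Q = 50 and P = 88.
CS = ½·(188 − 88)·50 = 2500.

CS = 2500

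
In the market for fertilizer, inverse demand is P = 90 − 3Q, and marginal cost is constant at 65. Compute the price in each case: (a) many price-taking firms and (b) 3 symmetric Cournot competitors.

Competition: P = 65; Cournot: P = 71.25

Under competition P = MC = 65, so Q = (90 − 65)/3 = 25/3.
Cournot with 3 identical firms: the symmetric best-response condition is 90 − 12q = 65. Each firm produces q = 25/12, total output Q = 6.25, price P = 71.25.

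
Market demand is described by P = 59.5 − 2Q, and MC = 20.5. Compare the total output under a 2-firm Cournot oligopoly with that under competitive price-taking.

Cournot: Q = 13; Competition: Q = 19.5

In a 2-firm Cournot equilibrium, symmetry and the first-order condition give q = (59.5 − 20.5)/(6) = 6.5. So Q = 13 and P = 33.5.
Competitive firms price at marginal cost: P = 20.5, giving Q = 19.5.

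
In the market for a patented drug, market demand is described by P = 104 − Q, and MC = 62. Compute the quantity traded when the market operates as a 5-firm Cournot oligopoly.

Q = 35

In a 5-firm Cournot equilibrium, symmetry and the first-order condition give q = (104 − 62)/(6) = 7. So Q = 35 and P = 69.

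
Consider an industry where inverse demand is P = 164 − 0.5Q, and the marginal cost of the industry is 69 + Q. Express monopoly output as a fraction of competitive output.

Q_m/Q_c = 0.75

A monopolist chooses Q where MR = MC. MR = 164 − Q; setting this equal to 69 + Q gives Q = 47.5 and P = 140.25.
Under competition P = MC: 164 − 0.5Q = 69 + Q ⇒ Q = 190/3, P = 397/3.
Ratio Q_m/Q_c = 47.5/(190/3) = 0.75.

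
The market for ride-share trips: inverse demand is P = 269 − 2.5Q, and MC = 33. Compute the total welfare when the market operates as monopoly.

TS = 8354.4

A monopolist chooses Q where MR = MC. MR = 269 − 5Q; setting this equal to 33 gives Q = 47.2 and P = 151.
CS = ½·(269 − 151)·47.2 = 2784.8; PS = (151 − 33)·47.2 = 5569.6; TS = 8354.4.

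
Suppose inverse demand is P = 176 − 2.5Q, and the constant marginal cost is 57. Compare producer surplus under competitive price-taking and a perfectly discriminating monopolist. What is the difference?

PS rises by 2832.2

Competitive firms price at marginal cost: P = 57, giving Q = 47.6.
PS = (57 − 57)·47.6 = 0.
With perfect price discrimination, output is the efficient level Q = 47.6 (where demand meets MC), but every buyer pays their willingness to pay: CS = 0 and PS = total surplus.
PS = ½·(176 − 57)·47.6 = 2832.2.
Change in producer surplus: 2832.2 − 0 = 2832.2.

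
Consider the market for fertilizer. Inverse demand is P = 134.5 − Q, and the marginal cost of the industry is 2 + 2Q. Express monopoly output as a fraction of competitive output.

Monopoly sets MR = MC: 134.5 − 2Q = 2 + 2Q ⇒ Q = 33.125, P = 134.5 − 33.125 = 101.375.
Competitive equilibrium sets price equal to marginal cost: 134.5 − Q = 2 + 2Q, so Q = 265/6 and P = 271/3.
Ratio Q_m/Q_c = 33.125/(265/6) = 0.75.

Q_m/Q_c = 0.75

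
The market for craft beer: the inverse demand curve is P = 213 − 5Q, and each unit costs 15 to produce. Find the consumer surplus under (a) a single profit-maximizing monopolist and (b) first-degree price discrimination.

Monopoly sets MR = MC: 213 − 10Q = 15 ⇒ Q = 19.8, P = 213 − 5·19.8 = 114.
CS = ½·(213 − 114)·19.8 = 980.1.
With perfect price discrimination, output is the efficient level Q = 39.6 (where demand meets MC), but every buyer pays their willingness to pay: CS = 0 and PS = total surplus.
CS = 0.

Monopoly: CS = 980.1; Perfect PD: CS = 0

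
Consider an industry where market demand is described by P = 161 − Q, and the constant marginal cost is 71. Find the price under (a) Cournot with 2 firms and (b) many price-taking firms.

With 2 symmetric Cournot firms, each firm's FOC gives 161 − 3q = 71, so q = 30, Q = 2·30 = 60, and P = 101.
Perfect competition: P = MC = 71, so 161 − Q = 71 and Q = 90.

Cournot: P = 101; Competition: P = 71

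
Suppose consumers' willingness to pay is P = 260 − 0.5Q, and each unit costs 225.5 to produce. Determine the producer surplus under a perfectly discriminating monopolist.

PS = 1190.25

Under first-degree price discrimination the firm charges each unit its demand price and produces up to where P = MC, i.e. Q = 69. Consumer surplus is zero; producer surplus equals total surplus.
PS = ½·(260 − 225.5)·69 = 1190.25.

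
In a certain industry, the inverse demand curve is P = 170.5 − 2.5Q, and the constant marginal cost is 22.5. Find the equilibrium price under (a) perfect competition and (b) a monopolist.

Competition: P = 22.5; Monopoly: P = 96.5

Competitive firms price at marginal cost: P = 22.5, giving Q = 59.2.
A monopolist chooses Q where MR = MC. MR = 170.5 − 5Q; setting this equal to 22.5 gives Q = 29.6 and P = 96.5.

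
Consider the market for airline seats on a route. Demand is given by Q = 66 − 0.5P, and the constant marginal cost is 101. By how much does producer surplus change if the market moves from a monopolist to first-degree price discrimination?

PS rises by 120.125

Inverting demand: P = 132 − 2Q.
Monopoly sets MR = MC: 132 − 4Q = 101 ⇒ Q = 7.75, P = 132 − 2·7.75 = 116.5.
PS = (116.5 − 101)·7.75 = 120.125.
Under first-degree price discrimination the firm charges each unit its demand price and produces up to where P = MC, i.e. Q = 15.5. Consumer surplus is zero; producer surplus equals total surplus.
PS = ½·(132 − 101)·15.5 = 240.25.
Change in producer surplus: 240.25 − 120.125 = 120.125.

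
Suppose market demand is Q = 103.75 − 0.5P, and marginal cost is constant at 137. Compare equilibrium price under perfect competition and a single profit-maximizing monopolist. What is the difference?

Equilibrium price rises by 35.25

Inverting demand: P = 207.5 − 2Q.
Competitive firms price at marginal cost: P = 137, giving Q = 35.25.
A monopolist chooses Q where MR = MC. MR = 207.5 − 4Q; setting this equal to 137 gives Q = 17.625 and P = 172.25.
Change in equilibrium price: 172.25 − 137 = 35.25.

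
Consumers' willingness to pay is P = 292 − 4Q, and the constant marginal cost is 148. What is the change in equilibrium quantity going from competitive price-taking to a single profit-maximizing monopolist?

Perfect competition: P = MC = 148, so 292 − 4Q = 148 and Q = 36.
Monopoly sets MR = MC: 292 − 8Q = 148 ⇒ Q = 18, P = 292 − 4·18 = 220.
Change in equilibrium quantity: 18 − 36 = −18.

Q falls by 18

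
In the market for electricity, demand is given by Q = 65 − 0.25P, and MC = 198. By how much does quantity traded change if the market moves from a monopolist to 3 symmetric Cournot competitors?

Quantity traded rises by 3.875

Inverting demand: P = 260 − 4Q.
A monopolist chooses Q where MR = MC. MR = 260 − 8Q; setting this equal to 198 gives Q = 7.75 and P = 229.
Cournot with 3 identical firms: the symmetric best-response condition is 260 − 16q = 198. Each firm produces q = 3.875, total output Q = 11.625, price P = 213.5.
Change in quantity traded: 11.625 − 7.75 = 3.875.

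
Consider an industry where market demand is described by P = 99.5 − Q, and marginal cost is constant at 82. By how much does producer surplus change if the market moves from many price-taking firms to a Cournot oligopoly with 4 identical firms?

Under competition P = MC = 82, so Q = (99.5 − 82)/1 = 17.5.
PS = (82 − 82)·17.5 = 0.
In a 4-firm Cournot equilibrium, symmetry and the first-order condition give q = (99.5 − 82)/(5) = 3.5. So Q = 14 and P = 85.5.
PS = (85.5 − 82)·14 = 49.
Change in producer surplus: 49 − 0 = 49.

PS rises by 49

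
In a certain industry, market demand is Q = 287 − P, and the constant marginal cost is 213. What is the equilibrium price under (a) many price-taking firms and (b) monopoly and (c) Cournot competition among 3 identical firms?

Competition: P = 213; Monopoly: P = 250; Cournot: P = 231.5

Inverting demand: P = 287 − Q.
Competitive firms price at marginal cost: P = 213, giving Q = 74.
The monopolist equates marginal revenue to marginal cost: 287 − 2Q = 213, so Q = 37. From demand, P = 250.
In a 3-firm Cournot equilibrium, symmetry and the first-order condition give q = (287 − 213)/(4) = 18.5. So Q = 55.5 and P = 231.5.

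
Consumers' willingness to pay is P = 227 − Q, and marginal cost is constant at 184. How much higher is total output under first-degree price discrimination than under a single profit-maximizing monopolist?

Total output rises by 21.5

A monopolist chooses Q where MR = MC. MR = 227 − 2Q; setting this equal to 184 gives Q = 21.5 and P = 205.5.
A perfectly discriminating monopolist sells every unit with P(Q) ≥ MC(Q), so output equals the competitive quantity Q = 43. Each buyer pays their reservation price, so CS = 0 and the firm captures all surplus.
Change in total output: 43 − 21.5 = 21.5.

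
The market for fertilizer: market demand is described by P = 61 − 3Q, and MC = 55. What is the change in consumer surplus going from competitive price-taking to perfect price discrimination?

CS falls by 6

Competitive firms price at marginal cost: P = 55, giving Q = 2.
CS = ½·(61 − 55)·2 = 6.
A perfectly discriminating monopolist sells every unit with P(Q) ≥ MC(Q), so output equals the competitive quantity Q = 2. Each buyer pays their reservation price, so CS = 0 and the firm captures all surplus.
CS = 0.
Change in consumer surplus: 0 − 6 = −6.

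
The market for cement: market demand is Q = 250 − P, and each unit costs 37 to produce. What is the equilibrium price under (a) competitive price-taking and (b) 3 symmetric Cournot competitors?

Inverting demand: P = 250 − Q.
Under competition P = MC = 37, so Q = (250 − 37)/1 = 213.
In a 3-firm Cournot equilibrium, symmetry and the first-order condition give q = (250 − 37)/(4) = 53.25. So Q = 159.75 and P = 90.25.

Competition: P = 37; Cournot: P = 90.25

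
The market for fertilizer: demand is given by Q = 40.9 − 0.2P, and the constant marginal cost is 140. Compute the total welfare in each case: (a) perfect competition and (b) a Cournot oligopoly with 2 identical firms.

Inverting demand: P = 204.5 − 5Q.
Perfect competition: P = MC = 140, so 204.5 − 5Q = 140 and Q = 12.9.
CS = ½·(204.5 − 140)·12.9 = 416.025; PS = (140 − 140)·12.9 = 0; TS = 416.025.
Cournot with 2 identical firms: the symmetric best-response condition is 204.5 − 15q = 140. Each firm produces q = 4.3, total output Q = 8.6, price P = 161.5.
CS = ½·(204.5 − 161.5)·8.6 = 184.9; PS = (161.5 − 140)·8.6 = 184.9; TS = 369.8.

Competition: TS = 416.025; Cournot: TS = 369.8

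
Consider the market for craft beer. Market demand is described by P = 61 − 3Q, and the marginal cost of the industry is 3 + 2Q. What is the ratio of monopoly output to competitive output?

Q_m/Q_c = 0.625

Monopoly sets MR = MC: 61 − 6Q = 3 + 2Q ⇒ Q = 7.25, P = 61 − 3·7.25 = 39.25.
Under competition P = MC: 61 − 3Q = 3 + 2Q ⇒ Q = 11.6, P = 26.2.
Ratio Q_m/Q_c = 7.25/11.6 = 0.625.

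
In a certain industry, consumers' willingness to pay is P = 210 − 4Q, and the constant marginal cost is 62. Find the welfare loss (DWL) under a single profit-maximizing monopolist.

Under competition P = MC = 62, so Q = (210 − 62)/4 = 37.
The monopolist equates marginal revenue to marginal cost: 210 − 8Q = 62, so Q = 18.5. From demand, P = 136.
DWL is the triangle between Q = 18.5 and Q = 37: ½·(37 − 18.5)·(136 − 62) = 684.5.

DWL = 684.5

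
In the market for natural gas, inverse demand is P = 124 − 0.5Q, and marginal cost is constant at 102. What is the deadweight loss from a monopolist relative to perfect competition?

DWL = 121

Under competition P = MC = 102, so Q = (124 − 102)/0.5 = 44.
Monopoly sets MR = MC: 124 − Q = 102 ⇒ Q = 22, P = 124 − 0.5·22 = 113.
DWL is the triangle between Q = 22 and Q = 44: ½·(44 − 22)·(113 − 102) = 121.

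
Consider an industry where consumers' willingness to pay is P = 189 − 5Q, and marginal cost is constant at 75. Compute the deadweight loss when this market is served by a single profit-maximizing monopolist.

Under competition P = MC = 75, so Q = (189 − 75)/5 = 22.8.
The monopolist equates marginal revenue to marginal cost: 189 − 10Q = 75, so Q = 11.4. From demand, P = 132.
DWL is the triangle between Q = 11.4 and Q = 22.8: ½·(22.8 − 11.4)·(132 − 75) = 324.9.

DWL = 324.9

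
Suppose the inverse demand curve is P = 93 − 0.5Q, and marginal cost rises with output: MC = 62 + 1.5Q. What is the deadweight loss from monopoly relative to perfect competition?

DWL = 9.61

Under competition P = MC: 93 − 0.5Q = 62 + 1.5Q ⇒ Q = 15.5, P = 85.25.
Monopoly sets MR = MC: 93 − Q = 62 + 1.5Q ⇒ Q = 12.4, P = 93 − 0.5·12.4 = 86.8.
CS = ½·(93 − 85.25)·15.5 = 961/16; PS = (85.25·15.5 − 62·15.5 − ½·1.5·15.5²) = 2883/16; TS = 240.25.
CS = ½·(93 − 86.8)·12.4 = 38.44; PS = (86.8·12.4 − 62·12.4 − ½·1.5·12.4²) = 192.2; TS = 230.64.
DWL = 240.25 − 230.64 = 9.61.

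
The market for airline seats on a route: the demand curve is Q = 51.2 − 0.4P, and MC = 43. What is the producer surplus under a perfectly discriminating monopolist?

Inverting demand: P = 128 − 2.5Q.
With perfect price discrimination, output is the efficient level Q = 34 (where demand meets MC), but every buyer pays their willingness to pay: CS = 0 and PS = total surplus.
PS = ½·(128 − 43)·34 = 1445.

PS = 1445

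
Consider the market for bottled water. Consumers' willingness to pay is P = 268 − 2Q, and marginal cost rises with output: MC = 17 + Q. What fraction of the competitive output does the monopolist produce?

Q_m/Q_c = 0.6

The monopolist equates marginal revenue to marginal cost: 268 − 4Q = 17 + Q, so Q = 50.2. From demand, P = 167.6.
Under competition P = MC: 268 − 2Q = 17 + Q ⇒ Q = 251/3, P = 302/3.
Ratio Q_m/Q_c = 50.2/(251/3) = 0.6.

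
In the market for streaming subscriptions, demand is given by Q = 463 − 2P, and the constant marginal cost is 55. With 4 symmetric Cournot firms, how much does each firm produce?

q_i = 70.6

Inverting demand: P = 231.5 − 0.5Q.
With 4 symmetric Cournot firms, each firm's FOC gives 231.5 − 2.5q = 55, so q = 70.6, Q = 4·70.6 = 282.4, and P = 90.3.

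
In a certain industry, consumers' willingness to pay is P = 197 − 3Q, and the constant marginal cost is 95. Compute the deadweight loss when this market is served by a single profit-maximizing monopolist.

DWL = 433.5

Perfect competition: P = MC = 95, so 197 − 3Q = 95 and Q = 34.
A monopolist chooses Q where MR = MC. MR = 197 − 6Q; setting this equal to 95 gives Q = 17 and P = 146.
DWL is the triangle between Q = 17 and Q = 34: ½·(34 − 17)·(146 − 95) = 433.5.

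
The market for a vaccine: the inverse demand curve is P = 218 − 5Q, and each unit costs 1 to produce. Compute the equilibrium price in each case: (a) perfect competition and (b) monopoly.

Competition: P = 1; Monopoly: P = 109.5

Under competition P = MC = 1, so Q = (218 − 1)/5 = 43.4.
A monopolist chooses Q where MR = MC. MR = 218 − 10Q; setting this equal to 1 gives Q = 21.7 and P = 109.5.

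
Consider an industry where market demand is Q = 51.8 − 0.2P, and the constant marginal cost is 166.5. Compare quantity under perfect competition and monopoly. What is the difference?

Inverting demand: P = 259 − 5Q.
Under competition P = MC = 166.5, so Q = (259 − 166.5)/5 = 18.5.
Monopoly sets MR = MC: 259 − 10Q = 166.5 ⇒ Q = 9.25, P = 259 − 5·9.25 = 212.75.
Change in quantity: 9.25 − 18.5 = −9.25.

Q falls by 9.25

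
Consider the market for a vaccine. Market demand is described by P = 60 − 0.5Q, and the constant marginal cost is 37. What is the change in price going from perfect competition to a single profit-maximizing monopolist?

Perfect competition: P = MC = 37, so 60 − 0.5Q = 37 and Q = 46.
The monopolist equates marginal revenue to marginal cost: 60 − Q = 37, so Q = 23. From demand, P = 48.5.
Change in price: 48.5 − 37 = 11.5.

Price rises by 11.5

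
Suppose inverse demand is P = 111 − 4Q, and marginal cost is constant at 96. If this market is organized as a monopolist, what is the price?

A monopolist chooses Q where MR = MC. MR = 111 − 8Q; setting this equal to 96 gives Q = 1.875 and P = 103.5.

P = 103.5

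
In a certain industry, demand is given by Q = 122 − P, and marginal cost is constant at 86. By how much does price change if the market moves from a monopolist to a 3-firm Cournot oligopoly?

Price falls by 9

Inverting demand: P = 122 − Q.
The monopolist equates marginal revenue to marginal cost: 122 − 2Q = 86, so Q = 18. From demand, P = 104.
In a 3-firm Cournot equilibrium, symmetry and the first-order condition give q = (122 − 86)/(4) = 9. So Q = 27 and P = 95.
Change in price: 95 − 104 = −9.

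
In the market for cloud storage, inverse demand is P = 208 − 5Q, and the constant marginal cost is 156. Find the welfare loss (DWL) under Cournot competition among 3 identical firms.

DWL = 16.9

Perfect competition: P = MC = 156, so 208 − 5Q = 156 and Q = 10.4.
With 3 symmetric Cournot firms, each firm's FOC gives 208 − 20q = 156, so q = 2.6, Q = 3·2.6 = 7.8, and P = 169.
DWL is the triangle between Q = 7.8 and Q = 10.4: ½·(10.4 − 7.8)·(169 − 156) = 16.9.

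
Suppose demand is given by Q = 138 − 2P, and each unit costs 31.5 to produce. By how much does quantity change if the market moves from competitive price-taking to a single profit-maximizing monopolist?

Q falls by 37.5

Inverting demand: P = 69 − 0.5Q.
Under competition P = MC = 31.5, so Q = (69 − 31.5)/0.5 = 75.
Monopoly sets MR = MC: 69 − Q = 31.5 ⇒ Q = 37.5, P = 69 − 0.5·37.5 = 50.25.
Change in quantity: 37.5 − 75 = −37.5.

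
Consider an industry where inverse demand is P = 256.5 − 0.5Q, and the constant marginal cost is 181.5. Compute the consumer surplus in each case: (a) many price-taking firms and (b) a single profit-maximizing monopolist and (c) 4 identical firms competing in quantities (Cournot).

Under competition P = MC = 181.5, so Q = (256.5 − 181.5)/0.5 = 150.
CS = ½·(256.5 − 181.5)·150 = 5625.
The monopolist equates marginal revenue to marginal cost: 256.5 − Q = 181.5, so Q = 75. From demand, P = 219.
CS = ½·(256.5 − 219)·75 = 1406.25.
With 4 symmetric Cournot firms, each firm's FOC gives 256.5 − 2.5q = 181.5, so q = 30, Q = 4·30 = 120, and P = 196.5.
CS = ½·(256.5 − 196.5)·120 = 3600.

Competition: CS = 5625; Monopoly: CS = 1406.25; Cournot: CS = 3600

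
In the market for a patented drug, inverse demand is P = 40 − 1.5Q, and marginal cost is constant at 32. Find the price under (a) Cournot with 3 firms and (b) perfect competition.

Cournot with 3 identical firms: the symmetric best-response condition is 40 − 6q = 32. Each firm produces q = 4/3, total output Q = 4, price P = 34.
Under competition P = MC = 32, so Q = (40 − 32)/1.5 = 16/3.

Cournot: P = 34; Competition: P = 32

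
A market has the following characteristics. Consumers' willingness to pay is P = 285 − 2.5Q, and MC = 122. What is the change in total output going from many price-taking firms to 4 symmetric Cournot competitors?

Perfect competition: P = MC = 122, so 285 − 2.5Q = 122 and Q = 65.2.
Cournot with 4 identical firms: the symmetric best-response condition is 285 − 12.5q = 122. Each firm produces q = 13.04, total output Q = 52.16, price P = 154.6.
Change in total output: 52.16 − 65.2 = −13.04.

Q falls by 13.04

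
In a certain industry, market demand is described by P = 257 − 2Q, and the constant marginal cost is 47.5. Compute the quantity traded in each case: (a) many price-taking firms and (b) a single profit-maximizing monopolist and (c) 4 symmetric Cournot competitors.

Competition: Q = 104.75; Monopoly: Q = 52.375; Cournot: Q = 83.8

Under competition P = MC = 47.5, so Q = (257 − 47.5)/2 = 104.75.
The monopolist equates marginal revenue to marginal cost: 257 − 4Q = 47.5, so Q = 52.375. From demand, P = 152.25.
Cournot with 4 identical firms: the symmetric best-response condition is 257 − 10q = 47.5. Each firm produces q = 20.95, total output Q = 83.8, price P = 89.4.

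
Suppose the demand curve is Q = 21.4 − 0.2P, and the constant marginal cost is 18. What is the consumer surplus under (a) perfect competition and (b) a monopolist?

Inverting demand: P = 107 − 5Q.
Under competition P = MC = 18, so Q = (107 − 18)/5 = 17.8.
CS = ½·(107 − 18)·17.8 = 792.1.
A monopolist chooses Q where MR = MC. MR = 107 − 10Q; setting this equal to 18 gives Q = 8.9 and P = 62.5.
CS = ½·(107 − 62.5)·8.9 = 198.025.

Competition: CS = 792.1; Monopoly: CS = 198.025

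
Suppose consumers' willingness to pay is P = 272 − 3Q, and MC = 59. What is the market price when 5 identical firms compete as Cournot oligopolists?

In a 5-firm Cournot equilibrium, symmetry and the first-order condition give q = (272 − 59)/(18) = 71/6. So Q = 355/6 and P = 94.5.

P = 94.5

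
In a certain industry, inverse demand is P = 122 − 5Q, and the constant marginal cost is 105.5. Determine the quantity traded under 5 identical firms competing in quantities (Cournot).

With 5 symmetric Cournot firms, each firm's FOC gives 122 − 30q = 105.5, so q = 0.55, Q = 5·0.55 = 2.75, and P = 108.25.

Q = 2.75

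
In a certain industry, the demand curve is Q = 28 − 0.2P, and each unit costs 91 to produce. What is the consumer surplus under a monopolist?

Inverting demand: P = 140 − 5Q.
A monopolist chooses Q where MR = MC. MR = 140 − 10Q; setting this equal to 91 gives Q = 4.9 and P = 115.5.
CS = ½·(140 − 115.5)·4.9 = 60.025.

CS = 60.025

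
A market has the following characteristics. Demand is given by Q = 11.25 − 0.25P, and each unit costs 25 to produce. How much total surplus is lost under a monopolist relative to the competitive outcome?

DWL = 12.5

Inverting demand: P = 45 − 4Q.
Perfect competition: P = MC = 25, so 45 − 4Q = 25 and Q = 5.
The monopolist equates marginal revenue to marginal cost: 45 − 8Q = 25, so Q = 2.5. From demand, P = 35.
DWL is the triangle between Q = 2.5 and Q = 5: ½·(5 − 2.5)·(35 − 25) = 12.5.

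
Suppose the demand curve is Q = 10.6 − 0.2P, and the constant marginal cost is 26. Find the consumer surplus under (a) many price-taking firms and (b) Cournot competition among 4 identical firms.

Competition: CS = 72.9; Cournot: CS = 46.656

Inverting demand: P = 53 − 5Q.
Competitive firms price at marginal cost: P = 26, giving Q = 5.4.
CS = ½·(53 − 26)·5.4 = 72.9.
In a 4-firm Cournot equilibrium, symmetry and the first-order condition give q = (53 − 26)/(25) = 1.08. So Q = 4.32 and P = 31.4.
CS = ½·(53 − 31.4)·4.32 = 46.656.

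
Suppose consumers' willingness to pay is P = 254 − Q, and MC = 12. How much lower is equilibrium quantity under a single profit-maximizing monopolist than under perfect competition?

Q falls by 121

Perfect competition: P = MC = 12, so 254 − Q = 12 and Q = 242.
Monopoly sets MR = MC: 254 − 2Q = 12 ⇒ Q = 121, P = 254 − 121 = 133.
Change in equilibrium quantity: 121 − 242 = −121.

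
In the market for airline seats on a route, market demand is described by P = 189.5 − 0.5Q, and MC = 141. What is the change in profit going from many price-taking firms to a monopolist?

Profit rises by 1176.125

Competitive firms price at marginal cost: P = 141, giving Q = 97.
Profit = (141 − 141)·97 = 0.
A monopolist chooses Q where MR = MC. MR = 189.5 − Q; setting this equal to 141 gives Q = 48.5 and P = 165.25.
Profit = (165.25 − 141)·48.5 = 1176.125.
Change in profit: 1176.125 − 0 = 1176.125.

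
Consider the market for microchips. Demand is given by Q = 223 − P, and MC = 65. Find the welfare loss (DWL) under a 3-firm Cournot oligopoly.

DWL = 780.125

Inverting demand: P = 223 − Q.
Competitive firms price at marginal cost: P = 65, giving Q = 158.
In a 3-firm Cournot equilibrium, symmetry and the first-order condition give q = (223 − 65)/(4) = 39.5. So Q = 118.5 and P = 104.5.
DWL is the triangle between Q = 118.5 and Q = 158: ½·(158 − 118.5)·(104.5 − 65) = 780.125.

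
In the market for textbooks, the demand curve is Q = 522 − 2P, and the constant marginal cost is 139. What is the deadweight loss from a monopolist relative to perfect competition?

Inverting demand: P = 261 − 0.5Q.
Under competition P = MC = 139, so Q = (261 − 139)/0.5 = 244.
A monopolist chooses Q where MR = MC. MR = 261 − Q; setting this equal to 139 gives Q = 122 and P = 200.
DWL is the triangle between Q = 122 and Q = 244: ½·(244 − 122)·(200 − 139) = 3721.

DWL = 3721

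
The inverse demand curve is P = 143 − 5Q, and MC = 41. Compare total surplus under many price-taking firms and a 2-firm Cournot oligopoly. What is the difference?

Competitive firms price at marginal cost: P = 41, giving Q = 20.4.
CS = ½·(143 − 41)·20.4 = 1040.4; PS = (41 − 41)·20.4 = 0; TS = 1040.4.
Cournot with 2 identical firms: the symmetric best-response condition is 143 − 15q = 41. Each firm produces q = 6.8, total output Q = 13.6, price P = 75.
CS = ½·(143 − 75)·13.6 = 462.4; PS = (75 − 41)·13.6 = 462.4; TS = 924.8.
Change in total surplus: 924.8 − 1040.4 = −115.6.

TS falls by 115.6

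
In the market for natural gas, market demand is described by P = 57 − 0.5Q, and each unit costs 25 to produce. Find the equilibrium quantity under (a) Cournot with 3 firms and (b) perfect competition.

Cournot: Q = 48; Competition: Q = 64

Cournot with 3 identical firms: the symmetric best-response condition is 57 − 2q = 25. Each firm produces q = 16, total output Q = 48, price P = 33.
Perfect competition: P = MC = 25, so 57 − 0.5Q = 25 and Q = 64.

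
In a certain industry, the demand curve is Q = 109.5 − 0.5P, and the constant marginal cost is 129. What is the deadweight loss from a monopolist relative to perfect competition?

Inverting demand: P = 219 − 2Q.
Under competition P = MC = 129, so Q = (219 − 129)/2 = 45.
Monopoly sets MR = MC: 219 − 4Q = 129 ⇒ Q = 22.5, P = 219 − 2·22.5 = 174.
DWL is the triangle between Q = 22.5 and Q = 45: ½·(45 − 22.5)·(174 − 129) = 506.25.

DWL = 506.25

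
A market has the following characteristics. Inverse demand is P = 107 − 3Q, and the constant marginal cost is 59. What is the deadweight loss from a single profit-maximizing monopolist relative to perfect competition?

DWL = 96

Perfect competition: P = MC = 59, so 107 − 3Q = 59 and Q = 16.
The monopolist equates marginal revenue to marginal cost: 107 − 6Q = 59, so Q = 8. From demand, P = 83.
DWL is the triangle between Q = 8 and Q = 16: ½·(16 − 8)·(83 − 59) = 96.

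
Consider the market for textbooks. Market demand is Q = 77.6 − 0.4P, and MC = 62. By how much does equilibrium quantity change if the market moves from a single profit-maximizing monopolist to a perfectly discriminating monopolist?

Q rises by 26.4

Inverting demand: P = 194 − 2.5Q.
A monopolist chooses Q where MR = MC. MR = 194 − 5Q; setting this equal to 62 gives Q = 26.4 and P = 128.
With perfect price discrimination, output is the efficient level Q = 52.8 (where demand meets MC), but every buyer pays their willingness to pay: CS = 0 and PS = total surplus.
Change in equilibrium quantity: 52.8 − 26.4 = 26.4.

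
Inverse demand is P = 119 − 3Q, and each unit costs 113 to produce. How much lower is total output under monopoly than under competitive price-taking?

Q falls by 1

Under competition P = MC = 113, so Q = (119 − 113)/3 = 2.
A monopolist chooses Q where MR = MC. MR = 119 − 6Q; setting this equal to 113 gives Q = 1 and P = 116.
Change in total output: 1 − 2 = −1.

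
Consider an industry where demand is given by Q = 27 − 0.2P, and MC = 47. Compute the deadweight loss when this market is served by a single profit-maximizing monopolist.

Inverting demand: P = 135 − 5Q.
Competitive firms price at marginal cost: P = 47, giving Q = 17.6.
A monopolist chooses Q where MR = MC. MR = 135 − 10Q; setting this equal to 47 gives Q = 8.8 and P = 91.
DWL is the triangle between Q = 8.8 and Q = 17.6: ½·(17.6 − 8.8)·(91 − 47) = 193.6.

DWL = 193.6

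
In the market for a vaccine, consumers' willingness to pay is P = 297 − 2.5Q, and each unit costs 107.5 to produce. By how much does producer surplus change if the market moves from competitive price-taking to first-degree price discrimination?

PS rises by 7182.05

Under competition P = MC = 107.5, so Q = (297 − 107.5)/2.5 = 75.8.
PS = (107.5 − 107.5)·75.8 = 0.
A perfectly discriminating monopolist sells every unit with P(Q) ≥ MC(Q), so output equals the competitive quantity Q = 75.8. Each buyer pays their reservation price, so CS = 0 and the firm captures all surplus.
PS = ½·(297 − 107.5)·75.8 = 7182.05.
Change in producer surplus: 7182.05 − 0 = 7182.05.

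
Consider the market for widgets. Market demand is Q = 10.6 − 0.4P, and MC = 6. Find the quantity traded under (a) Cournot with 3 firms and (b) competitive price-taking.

Cournot: Q = 6.15; Competition: Q = 8.2

Inverting demand: P = 26.5 − 2.5Q.
In a 3-firm Cournot equilibrium, symmetry and the first-order condition give q = (26.5 − 6)/(10) = 2.05. So Q = 6.15 and P = 11.125.
Competitive firms price at marginal cost: P = 6, giving Q = 8.2.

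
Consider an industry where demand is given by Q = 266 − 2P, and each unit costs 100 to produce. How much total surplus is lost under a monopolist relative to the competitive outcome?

Inverting demand: P = 133 − 0.5Q.
Perfect competition: P = MC = 100, so 133 − 0.5Q = 100 and Q = 66.
A monopolist chooses Q where MR = MC. MR = 133 − Q; setting this equal to 100 gives Q = 33 and P = 116.5.
DWL is the triangle between Q = 33 and Q = 66: ½·(66 − 33)·(116.5 − 100) = 272.25.

DWL = 272.25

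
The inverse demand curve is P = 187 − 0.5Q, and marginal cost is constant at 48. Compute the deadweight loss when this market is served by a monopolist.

DWL = 4830.25

Under competition P = MC = 48, so Q = (187 − 48)/0.5 = 278.
Monopoly sets MR = MC: 187 − Q = 48 ⇒ Q = 139, P = 187 − 0.5·139 = 117.5.
DWL is the triangle between Q = 139 and Q = 278: ½·(278 − 139)·(117.5 − 48) = 4830.25.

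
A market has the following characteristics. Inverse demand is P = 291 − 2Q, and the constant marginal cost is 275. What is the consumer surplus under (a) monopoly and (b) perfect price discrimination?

Monopoly: CS = 16; Perfect PD: CS = 0

Monopoly sets MR = MC: 291 − 4Q = 275 ⇒ Q = 4, P = 291 − 2·4 = 283.
CS = ½·(291 − 283)·4 = 16.
A perfectly discriminating monopolist sells every unit with P(Q) ≥ MC(Q), so output equals the competitive quantity Q = 8. Each buyer pays their reservation price, so CS = 0 and the firm captures all surplus.
CS = 0.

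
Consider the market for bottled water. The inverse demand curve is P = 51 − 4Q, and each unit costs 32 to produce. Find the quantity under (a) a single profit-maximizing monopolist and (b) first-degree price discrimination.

Monopoly: Q = 2.375; Perfect PD: Q = 4.75

The monopolist equates marginal revenue to marginal cost: 51 − 8Q = 32, so Q = 2.375. From demand, P = 41.5.
A perfectly discriminating monopolist sells every unit with P(Q) ≥ MC(Q), so output equals the competitive quantity Q = 4.75. Each buyer pays their reservation price, so CS = 0 and the firm captures all surplus.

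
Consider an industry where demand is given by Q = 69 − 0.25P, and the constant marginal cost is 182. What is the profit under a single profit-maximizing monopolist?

Profit = 552.25

Inverting demand: P = 276 − 4Q.
Monopoly sets MR = MC: 276 − 8Q = 182 ⇒ Q = 11.75, P = 276 − 4·11.75 = 229.
Profit = (229 − 182)·11.75 = 552.25.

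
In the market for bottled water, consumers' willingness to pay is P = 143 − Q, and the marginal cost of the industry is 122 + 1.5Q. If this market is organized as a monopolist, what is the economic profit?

Profit = 63

The monopolist equates marginal revenue to marginal cost: 143 − 2Q = 122 + 1.5Q, so Q = 6. From demand, P = 137.
Profit = 137·6 − (122·6 + ½·1.5·6²) = 63.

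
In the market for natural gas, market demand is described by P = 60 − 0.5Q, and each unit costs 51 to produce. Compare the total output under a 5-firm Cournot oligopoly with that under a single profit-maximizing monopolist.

Cournot: Q = 15; Monopoly: Q = 9

With 5 symmetric Cournot firms, each firm's FOC gives 60 − 3q = 51, so q = 3, Q = 5·3 = 15, and P = 52.5.
The monopolist equates marginal revenue to marginal cost: 60 − Q = 51, so Q = 9. From demand, P = 55.5.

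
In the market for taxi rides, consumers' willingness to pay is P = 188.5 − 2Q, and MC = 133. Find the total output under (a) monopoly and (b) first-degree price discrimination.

Monopoly: Q = 13.875; Perfect PD: Q = 27.75

The monopolist equates marginal revenue to marginal cost: 188.5 − 4Q = 133, so Q = 13.875. From demand, P = 160.75.
Under first-degree price discrimination the firm charges each unit its demand price and produces up to where P = MC, i.e. Q = 27.75. Consumer surplus is zero; producer surplus equals total surplus.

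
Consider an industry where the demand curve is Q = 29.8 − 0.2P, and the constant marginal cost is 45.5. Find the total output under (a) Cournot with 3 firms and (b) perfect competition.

Inverting demand: P = 149 − 5Q.
With 3 symmetric Cournot firms, each firm's FOC gives 149 − 20q = 45.5, so q = 5.175, Q = 3·5.175 = 15.525, and P = 71.375.
Competitive firms price at marginal cost: P = 45.5, giving Q = 20.7.

Cournot: Q = 15.525; Competition: Q = 20.7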